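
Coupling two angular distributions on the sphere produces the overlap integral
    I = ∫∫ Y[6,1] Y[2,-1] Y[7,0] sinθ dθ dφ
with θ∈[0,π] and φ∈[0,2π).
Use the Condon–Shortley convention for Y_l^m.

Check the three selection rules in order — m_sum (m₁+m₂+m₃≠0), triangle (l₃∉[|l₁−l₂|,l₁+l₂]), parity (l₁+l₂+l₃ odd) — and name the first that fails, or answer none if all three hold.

azimuthal sum: 1 − 1 + 0 = 0  ✓
4 ≤ 7 ≤ 8 (triangle on l)  ✓
L = 6 + 2 + 7 = 15 (odd)  ✗

parity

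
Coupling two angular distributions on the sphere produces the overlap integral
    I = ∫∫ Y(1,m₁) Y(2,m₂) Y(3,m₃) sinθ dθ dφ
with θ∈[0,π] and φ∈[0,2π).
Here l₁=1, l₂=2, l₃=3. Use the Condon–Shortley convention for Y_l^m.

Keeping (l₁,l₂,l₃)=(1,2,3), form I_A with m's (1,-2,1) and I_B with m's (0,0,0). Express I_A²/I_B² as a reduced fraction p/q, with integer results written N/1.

Same 1,2,3: normalisation and zero-m 3j drop out of the ratio.
A: Δ: 0! 2! 4! / 7! → 1/105; sum: t=0:+1/48 = 1/48; 3j²(1 2 3; 1 -2 1) = Δ·Π!·Σ² = 1/105  (sign +1)
B: Δ: 0! 2! 4! / 7! → 1/105; sum: t=0:+1/4 = 1/4; 3j²(1 2 3; 0 0 0) = Δ·Π!·Σ² = 3/35  (sign -1)
I_A²/I_B² = (1/105)/(3/35) = 1/9

1/9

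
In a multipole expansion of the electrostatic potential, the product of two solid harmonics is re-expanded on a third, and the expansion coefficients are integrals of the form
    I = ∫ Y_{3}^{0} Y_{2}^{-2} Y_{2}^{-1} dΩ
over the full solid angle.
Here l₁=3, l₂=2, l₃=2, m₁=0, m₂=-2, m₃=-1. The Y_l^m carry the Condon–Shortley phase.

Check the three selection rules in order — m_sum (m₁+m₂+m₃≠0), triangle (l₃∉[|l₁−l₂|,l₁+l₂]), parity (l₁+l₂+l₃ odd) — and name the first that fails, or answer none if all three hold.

m_sum

Σmᵢ = -3  ✗
l₃∈[|l₁−l₂|,l₁+l₂]=[1,5], have l₃=2
Σlᵢ = 7 ⇒ odd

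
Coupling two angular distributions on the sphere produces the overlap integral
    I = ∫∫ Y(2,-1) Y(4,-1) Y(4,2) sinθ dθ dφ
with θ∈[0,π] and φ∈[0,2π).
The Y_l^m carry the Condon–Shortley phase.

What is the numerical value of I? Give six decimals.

Checks pass: Σm=0; 10 even; l₃=4∈[2,6].
(2·2+1)(2·4+1)(2·4+1) = 405
Δ: 2! 2! 6! / 11! → 1/13860
sum: t=0:+1/192 t=1:−1/36 t=2:+1/192 = -5/288
3j²(2 4 4; 0 0 0) = Δ·Π!·Σ² = 20/693  (sign -1)
sum: t=1:−1/96 t=2:+1/240 = -1/160
3j²(2 4 4; -1 -1 2) = Δ·Π!·Σ² = 27/1540  (sign -1)
combine: 4πI² = 405·20/693·27/1540 = 1215/5929
take √, sign +1: I = 0.12770047

0.127700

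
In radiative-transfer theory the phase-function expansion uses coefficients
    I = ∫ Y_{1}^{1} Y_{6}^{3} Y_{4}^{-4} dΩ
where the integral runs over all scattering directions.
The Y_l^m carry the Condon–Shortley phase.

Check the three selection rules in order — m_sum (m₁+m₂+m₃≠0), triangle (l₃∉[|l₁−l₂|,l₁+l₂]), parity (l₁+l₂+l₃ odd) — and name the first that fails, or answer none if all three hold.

triangle

m₁+m₂+m₃ = 1 + 3 − 4 = 0  ✓
triangle: |1−6|=5 ≤ l₃=4 ≤ 1+6=7  ✗
parity: l₁+l₂+l₃ = 11 is odd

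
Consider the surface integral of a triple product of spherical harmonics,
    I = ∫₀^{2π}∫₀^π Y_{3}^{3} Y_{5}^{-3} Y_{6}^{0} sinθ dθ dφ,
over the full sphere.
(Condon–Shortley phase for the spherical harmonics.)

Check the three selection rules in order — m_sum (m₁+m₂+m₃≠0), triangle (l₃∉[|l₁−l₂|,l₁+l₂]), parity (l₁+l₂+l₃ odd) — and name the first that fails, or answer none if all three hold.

none

m₁+m₂+m₃ = 3 − 3 + 0 = 0  ✓
triangle: |3−5|=2 ≤ l₃=6 ≤ 3+5=8  ✓
parity: l₁+l₂+l₃ = 14 is even  ✓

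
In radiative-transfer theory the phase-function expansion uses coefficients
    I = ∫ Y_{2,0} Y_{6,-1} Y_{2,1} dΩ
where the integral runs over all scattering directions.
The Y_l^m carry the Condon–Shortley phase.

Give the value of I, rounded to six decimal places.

|2−6|≤2≤2+6 violated ⇒ I = 0

0.000000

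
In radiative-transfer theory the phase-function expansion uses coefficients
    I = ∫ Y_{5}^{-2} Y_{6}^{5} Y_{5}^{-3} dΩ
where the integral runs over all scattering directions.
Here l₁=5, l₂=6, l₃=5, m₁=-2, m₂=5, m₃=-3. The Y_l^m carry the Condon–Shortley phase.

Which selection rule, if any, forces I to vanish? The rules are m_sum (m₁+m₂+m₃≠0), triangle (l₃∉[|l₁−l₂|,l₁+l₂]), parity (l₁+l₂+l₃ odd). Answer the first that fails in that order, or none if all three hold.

azimuthal sum: -2 + 5 − 3 = 0  ✓
1 ≤ 5 ≤ 11 (triangle on l)  ✓
L = 5 + 6 + 5 = 16 (even)  ✓

none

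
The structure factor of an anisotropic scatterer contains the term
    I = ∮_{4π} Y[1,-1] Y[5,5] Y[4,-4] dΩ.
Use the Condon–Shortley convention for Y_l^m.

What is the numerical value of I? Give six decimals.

-0.329416

m-sum 0 ✓  L=10 even ✓  4≤4≤6 ✓
Π(2lᵢ+1) = 3×11×9 = 297
triangle coeff Δ(1,5,4) = 1/495
Σ_t [1,1]: t=1:−1/576 = -1/576
(3j)²=5/99 [(1 5 4; 0 0 0)], sign=-1
Σ_t [2,2]: t=2:+1/80640 = 1/80640
(3j)²=1/11 [(1 5 4; -1 5 -4)], sign=+1
⇒ 4πI² = 15/11
I = (-1)√(15/11/(4π)) = -0.32941575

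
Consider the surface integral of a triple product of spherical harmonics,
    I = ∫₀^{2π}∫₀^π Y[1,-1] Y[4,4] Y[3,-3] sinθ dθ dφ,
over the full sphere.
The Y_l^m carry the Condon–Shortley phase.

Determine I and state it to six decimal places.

0.325735

Rules hold: Σm=0, L=8 even, 3≤3≤5.
N = 3·9·7 = 189
Δ = 2!·0!·6!/9! = 1/252
Racah Σ t=1..1: t=1:−1/36 = -1/36
⇒ 3j(1 4 3; 0 0 0)² = 4/63, sgn +1
Racah Σ t=2..2: t=2:+1/1440 = 1/1440
⇒ 3j(1 4 3; -1 4 -3)² = 1/9, sgn +1
4πI² = N·(3j₀)²·(3jₘ)² = 4/3
I = +1·√(1.33333/4π) = 0.32573501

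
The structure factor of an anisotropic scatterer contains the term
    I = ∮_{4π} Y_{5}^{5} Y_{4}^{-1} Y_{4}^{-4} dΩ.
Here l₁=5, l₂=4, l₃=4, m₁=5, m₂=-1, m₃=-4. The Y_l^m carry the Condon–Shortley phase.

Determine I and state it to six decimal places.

L=13 odd ⇒ parity kills the (l;000) factor ⇒ I = 0

0.000000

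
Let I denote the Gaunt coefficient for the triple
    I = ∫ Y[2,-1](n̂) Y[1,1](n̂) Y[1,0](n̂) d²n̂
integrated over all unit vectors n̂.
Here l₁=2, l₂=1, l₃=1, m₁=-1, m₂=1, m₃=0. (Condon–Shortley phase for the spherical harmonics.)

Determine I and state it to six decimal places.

-0.218510

Rules hold: Σm=0, L=4 even, 1≤1≤3.
N = 5·3·3 = 45
Δ = 2!·2!·0!/5! = 1/30
Racah Σ t=1..1: t=1:−1/1 = -1/1
⇒ 3j(2 1 1; 0 0 0)² = 2/15, sgn +1
Racah Σ t=2..2: t=2:+1/2 = 1/2
⇒ 3j(2 1 1; -1 1 0)² = 1/10, sgn -1
4πI² = N·(3j₀)²·(3jₘ)² = 3/5
I = -1·√(0.6/4π) = -0.21850969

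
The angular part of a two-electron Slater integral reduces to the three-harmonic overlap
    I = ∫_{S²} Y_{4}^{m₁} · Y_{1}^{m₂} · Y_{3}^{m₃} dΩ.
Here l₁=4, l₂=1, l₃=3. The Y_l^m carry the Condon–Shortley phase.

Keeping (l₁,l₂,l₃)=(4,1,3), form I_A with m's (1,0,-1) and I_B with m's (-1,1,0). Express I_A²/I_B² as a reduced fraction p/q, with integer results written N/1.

Same 4,1,3: normalisation and zero-m 3j drop out of the ratio.
A: Δ: 2! 6! 0! / 9! → 1/252; sum: t=1:−1/48 = -1/48; 3j²(4 1 3; 1 0 -1) = Δ·Π!·Σ² = 5/84  (sign -1)
B: Δ: 2! 6! 0! / 9! → 1/252; sum: t=2:+1/72 = 1/72; 3j²(4 1 3; -1 1 0) = Δ·Π!·Σ² = 5/126  (sign -1)
I_A²/I_B² = (5/84)/(5/126) = 3/2

3/2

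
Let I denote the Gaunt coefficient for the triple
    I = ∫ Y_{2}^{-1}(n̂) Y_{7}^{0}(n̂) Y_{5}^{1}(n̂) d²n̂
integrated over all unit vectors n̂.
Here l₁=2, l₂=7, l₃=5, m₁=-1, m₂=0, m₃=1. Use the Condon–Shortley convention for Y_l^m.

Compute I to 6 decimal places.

Checks pass: Σm=0; 14 even; l₃=5∈[5,9].
(2·2+1)(2·7+1)(2·5+1) = 825
Δ: 4! 0! 10! / 15! → 1/15015
sum: t=2:+1/57600 = 1/57600
3j²(2 7 5; 0 0 0) = Δ·Π!·Σ² = 21/715  (sign -1)
sum: t=3:−1/103680 = -1/103680
3j²(2 7 5; -1 0 1) = Δ·Π!·Σ² = 7/429  (sign -1)
combine: 4πI² = 825·21/715·7/429 = 735/1859
take √, sign +1: I = 0.17737771

0.177378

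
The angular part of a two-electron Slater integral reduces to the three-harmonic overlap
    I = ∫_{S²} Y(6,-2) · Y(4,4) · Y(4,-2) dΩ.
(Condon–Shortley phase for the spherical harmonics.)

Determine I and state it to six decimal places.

m-sum 0 ✓  L=14 even ✓  2≤4≤10 ✓
Π(2lᵢ+1) = 13×9×9 = 1053
triangle coeff Δ(6,4,4) = 1/1261260
Σ_t [2,4]: t=2:+1/4608 t=3:−1/1296 t=4:+1/4608 = -7/20736
(3j)²=20/1287 [(6 4 4; 0 0 0)], sign=-1
Σ_t [6,6]: t=6:+1/69120 = 1/69120
(3j)²=4/429 [(6 4 4; -2 4 -2)], sign=+1
⇒ 4πI² = 240/1573
I = (-1)√(240/1573/(4π)) = -0.11018851

-0.110189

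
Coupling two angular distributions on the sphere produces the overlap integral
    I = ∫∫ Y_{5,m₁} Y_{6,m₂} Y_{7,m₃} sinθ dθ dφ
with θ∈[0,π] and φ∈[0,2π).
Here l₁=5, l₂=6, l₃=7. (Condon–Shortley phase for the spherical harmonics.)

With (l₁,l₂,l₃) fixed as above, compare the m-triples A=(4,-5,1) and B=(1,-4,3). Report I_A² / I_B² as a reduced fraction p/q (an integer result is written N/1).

Shared (l₁,l₂,l₃)=(5,6,7): N and (l;000)² cancel in I_A²/I_B².
A: Δ = 4!·6!·8!/19! = 1/174594420; Racah Σ t=0..1: t=0:+1/14515200 t=1:−1/174182400 = 11/174182400; ⇒ 3j(5 6 7; 4 -5 1)² = 121/12597, sgn +1
B: Δ = 4!·6!·8!/19! = 1/174594420; Racah Σ t=0..2: t=0:+1/1658880 t=1:−1/1088640 t=2:+1/7741440 = -13/69672960; ⇒ 3j(5 6 7; 1 -4 3)² = 325/149226, sgn -1
I_A²/I_B² = (121/12597)/(325/149226) = 18634/4225

18634/4225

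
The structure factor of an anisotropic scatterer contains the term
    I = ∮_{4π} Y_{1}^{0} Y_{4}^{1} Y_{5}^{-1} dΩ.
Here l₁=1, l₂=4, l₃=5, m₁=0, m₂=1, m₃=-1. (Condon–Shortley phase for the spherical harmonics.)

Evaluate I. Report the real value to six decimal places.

m-sum 0 ✓  L=10 even ✓  3≤5≤5 ✓
Π(2lᵢ+1) = 3×9×11 = 297
triangle coeff Δ(1,4,5) = 1/495
Σ_t [0,0]: t=0:+1/576 = 1/576
(3j)²=5/99 [(1 4 5; 0 0 0)], sign=-1
Σ_t [0,0]: t=0:+1/720 = 1/720
(3j)²=8/165 [(1 4 5; 0 1 -1)], sign=+1
⇒ 4πI² = 8/11
I = (-1)√(8/11/(4π)) = -0.24057125

-0.240571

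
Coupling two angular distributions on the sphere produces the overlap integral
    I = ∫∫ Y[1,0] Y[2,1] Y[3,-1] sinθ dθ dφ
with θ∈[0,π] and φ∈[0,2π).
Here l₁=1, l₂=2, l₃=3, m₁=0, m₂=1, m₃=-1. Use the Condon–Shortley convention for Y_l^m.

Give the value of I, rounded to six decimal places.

-0.233597

m-sum 0 ✓  L=6 even ✓  1≤3≤3 ✓
Π(2lᵢ+1) = 3×5×7 = 105
triangle coeff Δ(1,2,3) = 1/105
Σ_t [0,0]: t=0:+1/4 = 1/4
(3j)²=3/35 [(1 2 3; 0 0 0)], sign=-1
Σ_t [0,0]: t=0:+1/6 = 1/6
(3j)²=8/105 [(1 2 3; 0 1 -1)], sign=+1
⇒ 4πI² = 24/35
I = (-1)√(24/35/(4π)) = -0.23359668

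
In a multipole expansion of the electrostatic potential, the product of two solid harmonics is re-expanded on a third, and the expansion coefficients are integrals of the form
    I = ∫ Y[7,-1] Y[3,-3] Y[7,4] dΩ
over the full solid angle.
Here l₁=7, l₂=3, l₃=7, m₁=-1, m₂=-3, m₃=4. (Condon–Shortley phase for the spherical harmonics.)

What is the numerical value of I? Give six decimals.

L=17 odd ⇒ parity kills the (l;000) factor ⇒ I = 0

0.000000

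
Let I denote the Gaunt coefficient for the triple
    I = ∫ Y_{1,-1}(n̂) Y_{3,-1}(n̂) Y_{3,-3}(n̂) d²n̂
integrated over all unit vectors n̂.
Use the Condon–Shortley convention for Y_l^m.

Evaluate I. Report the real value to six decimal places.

Σmᵢ = -5 ≠ 0, so the φ-integral vanishes; I = 0

0.000000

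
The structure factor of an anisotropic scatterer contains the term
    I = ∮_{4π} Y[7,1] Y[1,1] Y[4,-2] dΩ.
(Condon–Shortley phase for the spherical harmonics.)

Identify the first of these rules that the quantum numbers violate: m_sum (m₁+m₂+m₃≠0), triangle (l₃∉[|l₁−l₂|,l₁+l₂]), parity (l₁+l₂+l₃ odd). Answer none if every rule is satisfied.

Σmᵢ = 0  ✓
l₃∈[|l₁−l₂|,l₁+l₂]=[6,8], have l₃=4  ✗
Σlᵢ = 12 ⇒ even

triangle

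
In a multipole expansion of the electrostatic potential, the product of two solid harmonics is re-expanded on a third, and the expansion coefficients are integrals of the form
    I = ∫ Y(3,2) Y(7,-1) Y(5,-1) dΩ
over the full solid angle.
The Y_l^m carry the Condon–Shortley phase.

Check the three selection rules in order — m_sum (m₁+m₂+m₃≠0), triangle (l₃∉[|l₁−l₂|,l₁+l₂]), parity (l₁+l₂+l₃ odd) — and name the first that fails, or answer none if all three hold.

parity

Σmᵢ = 0  ✓
l₃∈[|l₁−l₂|,l₁+l₂]=[4,10], have l₃=5  ✓
Σlᵢ = 15 ⇒ odd  ✗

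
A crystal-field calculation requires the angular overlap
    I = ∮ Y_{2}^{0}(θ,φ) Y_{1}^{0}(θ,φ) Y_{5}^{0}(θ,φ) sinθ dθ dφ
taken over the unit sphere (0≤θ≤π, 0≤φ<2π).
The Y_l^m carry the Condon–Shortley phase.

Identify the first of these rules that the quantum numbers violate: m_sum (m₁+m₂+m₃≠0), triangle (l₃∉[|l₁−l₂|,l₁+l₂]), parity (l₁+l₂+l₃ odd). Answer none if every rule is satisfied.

m₁+m₂+m₃ = 0 + 0 + 0 = 0  ✓
triangle: |2−1|=1 ≤ l₃=5 ≤ 2+1=3  ✗
parity: l₁+l₂+l₃ = 8 is even

triangle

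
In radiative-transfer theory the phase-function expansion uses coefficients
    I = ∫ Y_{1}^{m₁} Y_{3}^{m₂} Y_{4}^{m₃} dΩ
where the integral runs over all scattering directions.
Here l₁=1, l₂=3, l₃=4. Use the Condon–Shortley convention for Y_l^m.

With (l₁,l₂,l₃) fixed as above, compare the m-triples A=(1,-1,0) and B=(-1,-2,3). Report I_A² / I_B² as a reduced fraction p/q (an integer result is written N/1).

2/7

l's match ⇒ only the (l;m) 3-j factors differ between A and B.
A: triangle coeff Δ(1,3,4) = 1/252; Σ_t [0,0]: t=0:+1/96 = 1/96; (3j)²=1/42 [(1 3 4; 1 -1 0)], sign=+1
B: triangle coeff Δ(1,3,4) = 1/252; Σ_t [0,0]: t=0:+1/240 = 1/240; (3j)²=1/12 [(1 3 4; -1 -2 3)], sign=-1
I_A²/I_B² = (1/42)/(1/12) = 2/7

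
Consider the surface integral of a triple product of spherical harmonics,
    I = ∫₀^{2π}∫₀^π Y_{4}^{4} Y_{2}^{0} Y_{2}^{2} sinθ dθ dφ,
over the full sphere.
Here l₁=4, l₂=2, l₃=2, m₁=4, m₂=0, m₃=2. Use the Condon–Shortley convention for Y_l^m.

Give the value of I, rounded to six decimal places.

0.000000

Σmᵢ = 6 ≠ 0, so the φ-integral vanishes; I = 0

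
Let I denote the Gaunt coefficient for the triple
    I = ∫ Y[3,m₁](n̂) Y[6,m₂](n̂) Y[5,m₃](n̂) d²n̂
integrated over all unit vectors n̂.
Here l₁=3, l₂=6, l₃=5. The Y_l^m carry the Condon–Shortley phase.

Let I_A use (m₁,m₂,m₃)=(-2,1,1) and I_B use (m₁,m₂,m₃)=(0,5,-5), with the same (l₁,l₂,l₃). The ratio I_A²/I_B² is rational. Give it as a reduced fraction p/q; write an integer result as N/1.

14/33

l's match ⇒ only the (l;m) 3-j factors differ between A and B.
A: triangle coeff Δ(3,6,5) = 1/675675; Σ_t [3,4]: t=3:−1/6912 t=4:+1/17280 = -1/11520; (3j)²=2/143 [(3 6 5; -2 1 1)], sign=-1
B: triangle coeff Δ(3,6,5) = 1/675675; Σ_t [3,3]: t=3:−1/483840 = -1/483840; (3j)²=3/91 [(3 6 5; 0 5 -5)], sign=-1
I_A²/I_B² = (2/143)/(3/91) = 14/33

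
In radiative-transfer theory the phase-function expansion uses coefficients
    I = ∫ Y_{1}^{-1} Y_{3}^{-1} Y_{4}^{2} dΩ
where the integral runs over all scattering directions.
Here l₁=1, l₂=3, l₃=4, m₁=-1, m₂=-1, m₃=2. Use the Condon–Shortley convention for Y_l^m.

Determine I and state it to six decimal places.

Checks pass: Σm=0; 8 even; l₃=4∈[2,4].
(2·1+1)(2·3+1)(2·4+1) = 189
Δ: 0! 2! 6! / 9! → 1/252
sum: t=0:+1/36 = 1/36
3j²(1 3 4; 0 0 0) = Δ·Π!·Σ² = 4/63  (sign +1)
sum: t=0:+1/96 = 1/96
3j²(1 3 4; -1 -1 2) = Δ·Π!·Σ² = 5/84  (sign +1)
combine: 4πI² = 189·4/63·5/84 = 5/7
take √, sign +1: I = 0.23841361

0.238414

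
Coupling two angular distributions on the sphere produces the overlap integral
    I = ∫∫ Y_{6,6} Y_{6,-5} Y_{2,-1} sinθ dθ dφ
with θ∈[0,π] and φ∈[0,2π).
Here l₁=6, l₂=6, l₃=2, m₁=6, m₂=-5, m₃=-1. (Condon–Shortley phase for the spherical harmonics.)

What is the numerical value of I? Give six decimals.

m-sum 0 ✓  L=14 even ✓  0≤2≤12 ✓
Π(2lᵢ+1) = 13×13×5 = 845
triangle coeff Δ(6,6,2) = 1/90090
Σ_t [4,6]: t=4:+1/69120 t=5:−1/14400 t=6:+1/69120 = -7/172800
(3j)²=14/715 [(6 6 2; 0 0 0)], sign=-1
Σ_t [0,0]: t=0:+1/7257600 = 1/7257600
(3j)²=11/455 [(6 6 2; 6 -5 -1)], sign=-1
⇒ 4πI² = 2/5
I = (+1)√(2/5/(4π)) = 0.17841241

0.178412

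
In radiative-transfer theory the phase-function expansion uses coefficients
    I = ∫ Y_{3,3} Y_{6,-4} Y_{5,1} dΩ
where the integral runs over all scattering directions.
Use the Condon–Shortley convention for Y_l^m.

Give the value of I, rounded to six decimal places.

-0.190675

Checks pass: Σm=0; 14 even; l₃=5∈[3,9].
(2·3+1)(2·6+1)(2·5+1) = 1001
Δ: 4! 2! 8! / 15! → 1/675675
sum: t=1:−1/8640 t=2:+1/2304 t=3:−1/8640 = 7/34560
3j²(3 6 5; 0 0 0) = Δ·Π!·Σ² = 7/429  (sign -1)
sum: t=0:+1/69120 = 1/69120
3j²(3 6 5; 3 -4 1) = Δ·Π!·Σ² = 4/143  (sign +1)
combine: 4πI² = 1001·7/429·4/143 = 196/429
take √, sign -1: I = -0.19067531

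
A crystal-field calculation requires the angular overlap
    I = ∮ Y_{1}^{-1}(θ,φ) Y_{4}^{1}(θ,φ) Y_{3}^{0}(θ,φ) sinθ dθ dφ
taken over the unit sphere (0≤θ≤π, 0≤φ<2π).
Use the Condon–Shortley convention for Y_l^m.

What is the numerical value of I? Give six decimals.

-0.194664

Checks pass: Σm=0; 8 even; l₃=3∈[3,5].
(2·1+1)(2·4+1)(2·3+1) = 189
Δ: 2! 0! 6! / 9! → 1/252
sum: t=1:−1/36 = -1/36
3j²(1 4 3; 0 0 0) = Δ·Π!·Σ² = 4/63  (sign +1)
sum: t=2:+1/72 = 1/72
3j²(1 4 3; -1 1 0) = Δ·Π!·Σ² = 5/126  (sign -1)
combine: 4πI² = 189·4/63·5/126 = 10/21
take √, sign -1: I = -0.19466390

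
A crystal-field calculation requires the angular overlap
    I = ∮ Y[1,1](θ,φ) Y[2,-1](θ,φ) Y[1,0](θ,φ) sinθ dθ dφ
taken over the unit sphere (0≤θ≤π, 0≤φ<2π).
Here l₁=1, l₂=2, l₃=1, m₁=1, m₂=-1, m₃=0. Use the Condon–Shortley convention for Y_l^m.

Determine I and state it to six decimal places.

Checks pass: Σm=0; 4 even; l₃=1∈[1,3].
(2·1+1)(2·2+1)(2·1+1) = 45
Δ: 2! 0! 2! / 5! → 1/30
sum: t=1:−1/1 = -1/1
3j²(1 2 1; 0 0 0) = Δ·Π!·Σ² = 2/15  (sign +1)
sum: t=0:+1/2 = 1/2
3j²(1 2 1; 1 -1 0) = Δ·Π!·Σ² = 1/10  (sign -1)
combine: 4πI² = 45·2/15·1/10 = 3/5
take √, sign -1: I = -0.21850969

-0.218510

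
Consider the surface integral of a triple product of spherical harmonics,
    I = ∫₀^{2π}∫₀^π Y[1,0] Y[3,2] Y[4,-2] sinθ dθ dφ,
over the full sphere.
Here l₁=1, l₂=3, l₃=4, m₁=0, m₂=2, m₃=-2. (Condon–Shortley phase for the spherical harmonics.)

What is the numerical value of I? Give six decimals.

0.213244

Checks pass: Σm=0; 8 even; l₃=4∈[2,4].
(2·1+1)(2·3+1)(2·4+1) = 189
Δ: 0! 2! 6! / 9! → 1/252
sum: t=0:+1/36 = 1/36
3j²(1 3 4; 0 0 0) = Δ·Π!·Σ² = 4/63  (sign +1)
sum: t=0:+1/120 = 1/120
3j²(1 3 4; 0 2 -2) = Δ·Π!·Σ² = 1/21  (sign +1)
combine: 4πI² = 189·4/63·1/21 = 4/7
take √, sign +1: I = 0.21324362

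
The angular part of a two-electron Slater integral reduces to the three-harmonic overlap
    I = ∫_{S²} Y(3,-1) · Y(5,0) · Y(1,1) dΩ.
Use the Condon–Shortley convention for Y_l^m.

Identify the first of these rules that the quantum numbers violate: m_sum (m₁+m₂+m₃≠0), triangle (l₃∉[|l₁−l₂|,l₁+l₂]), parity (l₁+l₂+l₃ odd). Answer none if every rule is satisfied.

Σmᵢ = 0  ✓
l₃∈[|l₁−l₂|,l₁+l₂]=[2,8], have l₃=1  ✗
Σlᵢ = 9 ⇒ odd

triangle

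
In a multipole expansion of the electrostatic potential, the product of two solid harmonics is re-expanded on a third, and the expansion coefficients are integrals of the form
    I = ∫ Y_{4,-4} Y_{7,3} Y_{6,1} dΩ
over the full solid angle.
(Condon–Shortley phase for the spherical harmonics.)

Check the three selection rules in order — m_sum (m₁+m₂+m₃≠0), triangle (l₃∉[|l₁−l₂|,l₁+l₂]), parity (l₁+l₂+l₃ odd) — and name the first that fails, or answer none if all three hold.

parity

m₁+m₂+m₃ = -4 + 3 + 1 = 0  ✓
triangle: |4−7|=3 ≤ l₃=6 ≤ 4+7=11  ✓
parity: l₁+l₂+l₃ = 17 is odd  ✗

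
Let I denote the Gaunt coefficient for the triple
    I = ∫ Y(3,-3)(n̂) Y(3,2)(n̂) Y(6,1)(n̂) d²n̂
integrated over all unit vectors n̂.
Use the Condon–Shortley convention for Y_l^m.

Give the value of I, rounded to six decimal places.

-0.031364

Rules hold: Σm=0, L=12 even, 0≤6≤6.
N = 7·7·13 = 637
Δ = 0!·6!·6!/13! = 1/12012
Racah Σ t=0..0: t=0:+1/1296 = 1/1296
⇒ 3j(3 3 6; 0 0 0)² = 100/3003, sgn +1
Racah Σ t=0..0: t=0:+1/86400 = 1/86400
⇒ 3j(3 3 6; -3 2 1)² = 1/1716, sgn -1
4πI² = N·(3j₀)²·(3jₘ)² = 175/14157
I = -1·√(0.0123614/4π) = -0.03136379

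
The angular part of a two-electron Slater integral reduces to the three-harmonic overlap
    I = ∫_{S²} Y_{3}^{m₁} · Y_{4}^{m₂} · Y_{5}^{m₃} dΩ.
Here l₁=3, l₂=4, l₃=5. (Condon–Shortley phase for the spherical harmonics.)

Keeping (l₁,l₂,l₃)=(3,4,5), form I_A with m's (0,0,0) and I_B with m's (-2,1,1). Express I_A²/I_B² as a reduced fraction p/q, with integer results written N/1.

144/125

Shared (l₁,l₂,l₃)=(3,4,5): N and (l;000)² cancel in I_A²/I_B².
A: Δ = 2!·4!·6!/13! = 1/180180; Racah Σ t=0..2: t=0:+1/576 t=1:−1/144 t=2:+1/576 = -1/288; ⇒ 3j(3 4 5; 0 0 0)² = 20/1001, sgn +1
B: Δ = 2!·4!·6!/13! = 1/180180; Racah Σ t=1..2: t=1:−1/1152 t=2:+1/432 = 5/3456; ⇒ 3j(3 4 5; -2 1 1)² = 625/36036, sgn +1
I_A²/I_B² = (20/1001)/(625/36036) = 144/125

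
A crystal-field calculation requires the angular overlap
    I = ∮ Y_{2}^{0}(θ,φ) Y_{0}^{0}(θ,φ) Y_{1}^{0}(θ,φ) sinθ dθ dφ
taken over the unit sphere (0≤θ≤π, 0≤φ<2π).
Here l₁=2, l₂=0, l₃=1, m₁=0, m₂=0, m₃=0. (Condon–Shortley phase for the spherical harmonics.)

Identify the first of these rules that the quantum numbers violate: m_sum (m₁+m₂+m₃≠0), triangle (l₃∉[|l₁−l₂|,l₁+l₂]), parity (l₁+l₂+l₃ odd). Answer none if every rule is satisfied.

azimuthal sum: 0 + 0 + 0 = 0  ✓
2 ≤ 1 ≤ 2 (triangle on l)  ✗
L = 2 + 0 + 1 = 3 (odd)

triangle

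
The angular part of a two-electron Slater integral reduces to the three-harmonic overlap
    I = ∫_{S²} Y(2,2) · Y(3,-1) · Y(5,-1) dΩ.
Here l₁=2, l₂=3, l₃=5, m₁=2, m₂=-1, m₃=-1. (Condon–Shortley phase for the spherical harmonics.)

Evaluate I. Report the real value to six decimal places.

-0.092802

Rules hold: Σm=0, L=10 even, 1≤5≤5.
N = 5·7·11 = 385
Δ = 0!·4!·6!/11! = 1/2310
Racah Σ t=0..0: t=0:+1/144 = 1/144
⇒ 3j(2 3 5; 0 0 0)² = 10/231, sgn -1
Racah Σ t=0..0: t=0:+1/1152 = 1/1152
⇒ 3j(2 3 5; 2 -1 -1)² = 1/154, sgn +1
4πI² = N·(3j₀)²·(3jₘ)² = 25/231
I = -1·√(0.108225/4π) = -0.09280237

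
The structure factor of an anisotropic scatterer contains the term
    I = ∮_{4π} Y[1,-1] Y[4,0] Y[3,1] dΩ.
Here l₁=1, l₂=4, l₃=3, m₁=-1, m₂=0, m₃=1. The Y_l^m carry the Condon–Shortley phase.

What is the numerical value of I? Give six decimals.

0.150786

Rules hold: Σm=0, L=8 even, 3≤3≤5.
N = 3·9·7 = 189
Δ = 2!·0!·6!/9! = 1/252
Racah Σ t=1..1: t=1:−1/36 = -1/36
⇒ 3j(1 4 3; 0 0 0)² = 4/63, sgn +1
Racah Σ t=2..2: t=2:+1/96 = 1/96
⇒ 3j(1 4 3; -1 0 1)² = 1/42, sgn +1
4πI² = N·(3j₀)²·(3jₘ)² = 2/7
I = +1·√(0.285714/4π) = 0.15078601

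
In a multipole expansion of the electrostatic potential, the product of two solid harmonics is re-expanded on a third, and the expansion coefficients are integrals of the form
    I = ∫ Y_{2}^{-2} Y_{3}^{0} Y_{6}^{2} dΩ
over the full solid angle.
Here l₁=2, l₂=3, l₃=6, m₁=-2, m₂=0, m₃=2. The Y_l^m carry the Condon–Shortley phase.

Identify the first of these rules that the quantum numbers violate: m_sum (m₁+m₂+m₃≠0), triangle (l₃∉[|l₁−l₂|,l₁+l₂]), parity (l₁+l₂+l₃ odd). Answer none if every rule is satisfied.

triangle

Σmᵢ = 0  ✓
l₃∈[|l₁−l₂|,l₁+l₂]=[1,5], have l₃=6  ✗
Σlᵢ = 11 ⇒ odd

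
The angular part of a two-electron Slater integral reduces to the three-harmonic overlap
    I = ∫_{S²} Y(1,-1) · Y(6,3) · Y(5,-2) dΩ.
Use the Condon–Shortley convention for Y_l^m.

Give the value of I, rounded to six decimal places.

-0.245154

m-sum 0 ✓  L=12 even ✓  5≤5≤7 ✓
Π(2lᵢ+1) = 3×13×11 = 429
triangle coeff Δ(1,6,5) = 1/858
Σ_t [1,1]: t=1:−1/14400 = -1/14400
(3j)²=6/143 [(1 6 5; 0 0 0)], sign=+1
Σ_t [2,2]: t=2:+1/60480 = 1/60480
(3j)²=6/143 [(1 6 5; -1 3 -2)], sign=-1
⇒ 4πI² = 108/143
I = (-1)√(108/143/(4π)) = -0.24515397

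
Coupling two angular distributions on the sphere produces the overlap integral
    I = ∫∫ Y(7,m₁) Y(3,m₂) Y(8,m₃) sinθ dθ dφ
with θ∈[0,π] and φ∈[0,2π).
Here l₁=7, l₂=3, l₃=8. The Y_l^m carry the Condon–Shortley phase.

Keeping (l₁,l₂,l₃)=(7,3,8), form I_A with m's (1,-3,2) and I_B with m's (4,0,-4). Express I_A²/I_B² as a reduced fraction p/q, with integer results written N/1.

l's match ⇒ only the (l;m) 3-j factors differ between A and B.
A: triangle coeff Δ(7,3,8) = 1/5290740; Σ_t [0,0]: t=0:+1/24883200 = 1/24883200; (3j)²=70/4199 [(7 3 8; 1 -3 2)], sign=+1
B: triangle coeff Δ(7,3,8) = 1/5290740; Σ_t [0,2]: t=0:+1/26127360 t=1:−1/29030400 t=2:+1/479001600 = 17/2874009600; (3j)²=17/25935 [(7 3 8; 4 0 -4)], sign=+1
I_A²/I_B² = (70/4199)/(17/25935) = 7350/289

7350/289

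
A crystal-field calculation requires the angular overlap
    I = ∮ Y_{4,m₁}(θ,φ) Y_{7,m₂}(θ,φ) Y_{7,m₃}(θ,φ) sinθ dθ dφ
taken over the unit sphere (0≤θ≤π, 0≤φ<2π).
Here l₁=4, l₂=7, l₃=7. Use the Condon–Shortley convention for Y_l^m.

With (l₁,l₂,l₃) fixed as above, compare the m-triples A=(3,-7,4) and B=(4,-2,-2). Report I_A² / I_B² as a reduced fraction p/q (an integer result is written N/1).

1573/4536

Shared (l₁,l₂,l₃)=(4,7,7): N and (l;000)² cancel in I_A²/I_B².
A: Δ = 4!·4!·10!/19! = 1/58198140; Racah Σ t=0..0: t=0:+1/522547200 = 1/522547200; ⇒ 3j(4 7 7; 3 -7 4)² = 77/11628, sgn -1
B: Δ = 4!·4!·10!/19! = 1/58198140; Racah Σ t=0..0: t=0:+1/8294400 = 1/8294400; ⇒ 3j(4 7 7; 4 -2 -2)² = 882/46189, sgn -1
I_A²/I_B² = (77/11628)/(882/46189) = 1573/4536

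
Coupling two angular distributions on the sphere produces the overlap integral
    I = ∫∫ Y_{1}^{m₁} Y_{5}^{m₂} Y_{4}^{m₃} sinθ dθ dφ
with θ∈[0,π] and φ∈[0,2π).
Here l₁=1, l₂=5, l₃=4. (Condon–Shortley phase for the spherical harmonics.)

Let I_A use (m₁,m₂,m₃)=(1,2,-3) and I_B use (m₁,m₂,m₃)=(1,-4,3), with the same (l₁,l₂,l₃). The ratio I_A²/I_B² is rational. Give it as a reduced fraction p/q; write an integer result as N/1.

l's match ⇒ only the (l;m) 3-j factors differ between A and B.
A: triangle coeff Δ(1,5,4) = 1/495; Σ_t [0,0]: t=0:+1/10080 = 1/10080; (3j)²=1/165 [(1 5 4; 1 2 -3)], sign=-1
B: triangle coeff Δ(1,5,4) = 1/495; Σ_t [0,0]: t=0:+1/10080 = 1/10080; (3j)²=4/55 [(1 5 4; 1 -4 3)], sign=-1
I_A²/I_B² = (1/165)/(4/55) = 1/12

1/12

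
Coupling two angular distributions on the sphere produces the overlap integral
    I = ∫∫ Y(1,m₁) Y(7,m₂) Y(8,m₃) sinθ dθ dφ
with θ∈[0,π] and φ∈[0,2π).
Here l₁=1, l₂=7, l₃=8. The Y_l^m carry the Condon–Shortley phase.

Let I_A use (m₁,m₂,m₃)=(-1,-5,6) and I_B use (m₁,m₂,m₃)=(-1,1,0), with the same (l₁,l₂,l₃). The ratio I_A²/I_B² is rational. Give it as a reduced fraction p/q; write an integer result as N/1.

l's match ⇒ only the (l;m) 3-j factors differ between A and B.
A: triangle coeff Δ(1,7,8) = 1/2040; Σ_t [0,0]: t=0:+1/1916006400 = 1/1916006400; (3j)²=91/2040 [(1 7 8; -1 -5 6)], sign=+1
B: triangle coeff Δ(1,7,8) = 1/2040; Σ_t [0,0]: t=0:+1/58060800 = 1/58060800; (3j)²=7/510 [(1 7 8; -1 1 0)], sign=+1
I_A²/I_B² = (91/2040)/(7/510) = 13/4

13/4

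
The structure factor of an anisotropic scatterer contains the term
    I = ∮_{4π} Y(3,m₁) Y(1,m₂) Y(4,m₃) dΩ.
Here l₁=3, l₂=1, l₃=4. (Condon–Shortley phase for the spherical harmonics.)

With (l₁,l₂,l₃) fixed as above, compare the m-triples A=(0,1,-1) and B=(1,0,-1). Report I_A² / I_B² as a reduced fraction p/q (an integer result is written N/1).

l's match ⇒ only the (l;m) 3-j factors differ between A and B.
A: triangle coeff Δ(3,1,4) = 1/252; Σ_t [0,0]: t=0:+1/72 = 1/72; (3j)²=5/126 [(3 1 4; 0 1 -1)], sign=-1
B: triangle coeff Δ(3,1,4) = 1/252; Σ_t [0,0]: t=0:+1/48 = 1/48; (3j)²=5/84 [(3 1 4; 1 0 -1)], sign=-1
I_A²/I_B² = (5/126)/(5/84) = 2/3

2/3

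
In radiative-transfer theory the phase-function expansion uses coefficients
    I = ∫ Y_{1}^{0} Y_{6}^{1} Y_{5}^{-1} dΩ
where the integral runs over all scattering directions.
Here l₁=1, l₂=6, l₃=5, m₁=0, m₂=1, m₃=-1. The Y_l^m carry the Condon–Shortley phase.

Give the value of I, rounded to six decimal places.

m-sum 0 ✓  L=12 even ✓  5≤5≤7 ✓
Π(2lᵢ+1) = 3×13×11 = 429
triangle coeff Δ(1,6,5) = 1/858
Σ_t [1,1]: t=1:−1/14400 = -1/14400
(3j)²=6/143 [(1 6 5; 0 0 0)], sign=+1
Σ_t [1,1]: t=1:−1/17280 = -1/17280
(3j)²=35/858 [(1 6 5; 0 1 -1)], sign=-1
⇒ 4πI² = 105/143
I = (-1)√(105/143/(4π)) = -0.24172507

-0.241725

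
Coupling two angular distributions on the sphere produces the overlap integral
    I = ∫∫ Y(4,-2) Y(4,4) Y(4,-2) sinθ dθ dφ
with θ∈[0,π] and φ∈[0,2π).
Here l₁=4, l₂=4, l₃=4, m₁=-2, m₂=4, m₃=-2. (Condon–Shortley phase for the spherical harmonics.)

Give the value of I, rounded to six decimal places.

m-sum 0 ✓  L=12 even ✓  0≤4≤8 ✓
Π(2lᵢ+1) = 9×9×9 = 729
triangle coeff Δ(4,4,4) = 1/450450
Σ_t [0,4]: t=0:+1/13824 t=1:−1/216 t=2:+1/64 t=3:−1/216 t=4:+1/13824 = 5/768
(3j)²=18/1001 [(4 4 4; 0 0 0)], sign=+1
Σ_t [4,4]: t=4:+1/2304 = 1/2304
(3j)²=5/143 [(4 4 4; -2 4 -2)], sign=+1
⇒ 4πI² = 65610/143143
I = (+1)√(65610/143143/(4π)) = 0.19098314

0.190983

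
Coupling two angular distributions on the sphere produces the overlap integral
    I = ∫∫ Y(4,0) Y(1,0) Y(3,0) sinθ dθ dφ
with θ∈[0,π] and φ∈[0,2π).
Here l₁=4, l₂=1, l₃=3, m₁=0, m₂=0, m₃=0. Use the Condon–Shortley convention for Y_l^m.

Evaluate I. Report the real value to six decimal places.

0.246233

Rules hold: Σm=0, L=8 even, 3≤3≤5.
N = 9·3·7 = 189
Δ = 2!·6!·0!/9! = 1/252
Racah Σ t=1..1: t=1:−1/36 = -1/36
⇒ 3j(4 1 3; 0 0 0)² = 4/63, sgn +1
(m-triple is (0,0,0) — same symbol as above.)
4πI² = N·(3j₀)²·(3jₘ)² = 16/21
I = +1·√(0.761905/4π) = 0.24623252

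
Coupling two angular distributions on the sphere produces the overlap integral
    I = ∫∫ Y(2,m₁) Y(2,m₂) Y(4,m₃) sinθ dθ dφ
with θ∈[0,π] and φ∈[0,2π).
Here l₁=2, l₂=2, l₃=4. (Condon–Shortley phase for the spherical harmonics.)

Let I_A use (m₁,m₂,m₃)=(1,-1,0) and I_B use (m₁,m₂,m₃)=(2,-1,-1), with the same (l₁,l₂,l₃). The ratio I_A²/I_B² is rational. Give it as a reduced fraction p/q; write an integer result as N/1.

Shared (l₁,l₂,l₃)=(2,2,4): N and (l;000)² cancel in I_A²/I_B².
A: Δ = 0!·4!·4!/9! = 1/630; Racah Σ t=0..0: t=0:+1/36 = 1/36; ⇒ 3j(2 2 4; 1 -1 0)² = 8/315, sgn +1
B: Δ = 0!·4!·4!/9! = 1/630; Racah Σ t=0..0: t=0:+1/144 = 1/144; ⇒ 3j(2 2 4; 2 -1 -1)² = 1/126, sgn -1
I_A²/I_B² = (8/315)/(1/126) = 16/5

16/5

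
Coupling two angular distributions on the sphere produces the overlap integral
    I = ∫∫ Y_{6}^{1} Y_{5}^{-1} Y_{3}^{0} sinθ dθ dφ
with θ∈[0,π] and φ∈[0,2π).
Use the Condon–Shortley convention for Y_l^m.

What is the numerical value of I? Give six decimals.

Rules hold: Σm=0, L=14 even, 1≤3≤11.
N = 13·11·7 = 1001
Δ = 8!·4!·2!/15! = 1/675675
Racah Σ t=3..5: t=3:−1/8640 t=4:+1/2304 t=5:−1/8640 = 7/34560
⇒ 3j(6 5 3; 0 0 0)² = 7/429, sgn -1
Racah Σ t=2..4: t=2:+1/17280 t=3:−1/2880 t=4:+1/6912 = -1/6912
⇒ 3j(6 5 3; 1 -1 0)² = 5/429, sgn +1
4πI² = N·(3j₀)²·(3jₘ)² = 245/1287
I = -1·√(0.190365/4π) = -0.12308038

-0.123080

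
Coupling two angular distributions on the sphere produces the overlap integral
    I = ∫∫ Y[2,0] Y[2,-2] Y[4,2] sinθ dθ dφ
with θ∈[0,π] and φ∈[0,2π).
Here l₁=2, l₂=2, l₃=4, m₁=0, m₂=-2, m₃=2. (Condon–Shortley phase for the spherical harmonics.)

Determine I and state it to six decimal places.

m-sum 0 ✓  L=8 even ✓  0≤4≤4 ✓
Π(2lᵢ+1) = 5×5×9 = 225
triangle coeff Δ(2,2,4) = 1/630
Σ_t [0,0]: t=0:+1/16 = 1/16
(3j)²=2/35 [(2 2 4; 0 0 0)], sign=+1
Σ_t [0,0]: t=0:+1/96 = 1/96
(3j)²=1/42 [(2 2 4; 0 -2 2)], sign=+1
⇒ 4πI² = 15/49
I = (+1)√(15/49/(4π)) = 0.15607835

0.156078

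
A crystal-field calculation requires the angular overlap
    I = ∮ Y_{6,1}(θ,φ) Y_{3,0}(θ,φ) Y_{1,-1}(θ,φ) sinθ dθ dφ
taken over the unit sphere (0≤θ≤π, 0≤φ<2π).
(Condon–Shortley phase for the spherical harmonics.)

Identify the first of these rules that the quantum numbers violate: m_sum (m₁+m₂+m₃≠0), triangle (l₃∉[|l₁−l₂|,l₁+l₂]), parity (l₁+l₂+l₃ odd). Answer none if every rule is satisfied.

Σmᵢ = 0  ✓
l₃∈[|l₁−l₂|,l₁+l₂]=[3,9], have l₃=1  ✗
Σlᵢ = 10 ⇒ even

triangle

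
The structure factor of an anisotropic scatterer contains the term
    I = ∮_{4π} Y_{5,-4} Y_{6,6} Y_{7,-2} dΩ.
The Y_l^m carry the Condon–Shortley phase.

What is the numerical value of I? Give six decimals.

m-sum 0 ✓  L=18 even ✓  1≤7≤11 ✓
Π(2lᵢ+1) = 11×13×15 = 2145
triangle coeff Δ(5,6,7) = 1/174594420
Σ_t [0,4]: t=0:+1/4147200 t=1:−1/207360 t=2:+1/82944 t=3:−1/207360 t=4:+1/4147200 = 1/345600
(3j)²=420/46189 [(5 6 7; 0 0 0)], sign=-1
Σ_t [4,4]: t=4:+1/116121600 = 1/116121600
(3j)²=27/8398 [(5 6 7; -4 6 -2)], sign=-1
⇒ 4πI² = 85050/1356277
I = (+1)√(85050/1356277/(4π)) = 0.07064119

0.070641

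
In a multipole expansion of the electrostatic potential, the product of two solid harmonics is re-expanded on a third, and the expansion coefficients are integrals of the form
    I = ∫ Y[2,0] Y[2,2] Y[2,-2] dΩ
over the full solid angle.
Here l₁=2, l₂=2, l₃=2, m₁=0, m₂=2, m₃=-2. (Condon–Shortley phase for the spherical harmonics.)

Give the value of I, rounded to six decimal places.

Rules hold: Σm=0, L=6 even, 0≤2≤4.
N = 5·5·5 = 125
Δ = 2!·2!·2!/7! = 1/630
Racah Σ t=0..2: t=0:+1/8 t=1:−1/1 t=2:+1/8 = -3/4
⇒ 3j(2 2 2; 0 0 0)² = 2/35, sgn -1
Racah Σ t=2..2: t=2:+1/8 = 1/8
⇒ 3j(2 2 2; 0 2 -2)² = 2/35, sgn +1
4πI² = N·(3j₀)²·(3jₘ)² = 20/49
I = -1·√(0.408163/4π) = -0.18022375

-0.180224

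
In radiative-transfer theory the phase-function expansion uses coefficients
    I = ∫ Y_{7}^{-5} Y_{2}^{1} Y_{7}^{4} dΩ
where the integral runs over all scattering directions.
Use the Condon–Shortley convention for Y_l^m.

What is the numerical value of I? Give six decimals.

-0.188767

m-sum 0 ✓  L=16 even ✓  5≤7≤9 ✓
Π(2lᵢ+1) = 15×5×15 = 1125
triangle coeff Δ(7,2,7) = 1/185640
Σ_t [0,2]: t=0:+1/2419200 t=1:−1/518400 t=2:+1/2419200 = -1/907200
(3j)²=56/3315 [(7 2 7; 0 0 0)], sign=+1
Σ_t [1,2]: t=1:−1/79833600 t=2:+1/14515200 = 1/17740800
(3j)²=729/30940 [(7 2 7; -5 1 4)], sign=-1
⇒ 4πI² = 21870/48841
I = (-1)√(21870/48841/(4π)) = -0.18876748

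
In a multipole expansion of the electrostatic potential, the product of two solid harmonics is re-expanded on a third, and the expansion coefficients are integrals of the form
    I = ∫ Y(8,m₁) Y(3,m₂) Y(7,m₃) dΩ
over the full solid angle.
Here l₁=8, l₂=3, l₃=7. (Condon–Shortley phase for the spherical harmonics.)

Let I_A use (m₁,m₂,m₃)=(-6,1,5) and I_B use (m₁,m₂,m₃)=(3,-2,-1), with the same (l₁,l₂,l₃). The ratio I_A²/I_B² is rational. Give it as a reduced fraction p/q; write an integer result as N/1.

Shared (l₁,l₂,l₃)=(8,3,7): N and (l;000)² cancel in I_A²/I_B².
A: Δ = 4!·12!·2!/19! = 1/5290740; Racah Σ t=2..4: t=2:+1/3832012800 t=3:−1/239500800 t=4:+1/348364800 = -1/958003200; ⇒ 3j(8 3 7; -6 1 5)² = 8/4845, sgn -1
B: Δ = 4!·12!·2!/19! = 1/5290740; Racah Σ t=0..1: t=0:+1/14515200 t=1:−1/11612160 = -1/58060800; ⇒ 3j(8 3 7; 3 -2 -1)² = 55/58786, sgn -1
I_A²/I_B² = (8/4845)/(55/58786) = 1456/825

1456/825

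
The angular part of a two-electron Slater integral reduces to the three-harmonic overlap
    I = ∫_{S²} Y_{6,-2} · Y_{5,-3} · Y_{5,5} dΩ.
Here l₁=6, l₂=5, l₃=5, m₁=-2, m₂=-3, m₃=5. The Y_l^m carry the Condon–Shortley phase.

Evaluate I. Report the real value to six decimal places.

m-sum 0 ✓  L=16 even ✓  1≤5≤11 ✓
Π(2lᵢ+1) = 13×11×11 = 1573
triangle coeff Δ(6,5,5) = 1/28588560
Σ_t [1,5]: t=1:−1/345600 t=2:+1/13824 t=3:−1/5184 t=4:+1/13824 t=5:−1/345600 = -7/129600
(3j)²=80/7293 [(6 5 5; 0 0 0)], sign=+1
Σ_t [2,2]: t=2:+1/829440 = 1/829440
(3j)²=35/2431 [(6 5 5; -2 -3 5)], sign=+1
⇒ 4πI² = 2800/11271
I = (+1)√(2800/11271/(4π)) = 0.14060244

0.140602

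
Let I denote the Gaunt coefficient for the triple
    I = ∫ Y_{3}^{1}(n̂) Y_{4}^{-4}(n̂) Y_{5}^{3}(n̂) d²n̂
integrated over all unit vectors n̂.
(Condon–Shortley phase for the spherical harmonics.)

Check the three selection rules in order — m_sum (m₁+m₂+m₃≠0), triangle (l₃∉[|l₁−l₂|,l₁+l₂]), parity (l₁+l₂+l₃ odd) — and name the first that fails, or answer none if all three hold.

m₁+m₂+m₃ = 1 − 4 + 3 = 0  ✓
triangle: |3−4|=1 ≤ l₃=5 ≤ 3+4=7  ✓
parity: l₁+l₂+l₃ = 12 is even  ✓

none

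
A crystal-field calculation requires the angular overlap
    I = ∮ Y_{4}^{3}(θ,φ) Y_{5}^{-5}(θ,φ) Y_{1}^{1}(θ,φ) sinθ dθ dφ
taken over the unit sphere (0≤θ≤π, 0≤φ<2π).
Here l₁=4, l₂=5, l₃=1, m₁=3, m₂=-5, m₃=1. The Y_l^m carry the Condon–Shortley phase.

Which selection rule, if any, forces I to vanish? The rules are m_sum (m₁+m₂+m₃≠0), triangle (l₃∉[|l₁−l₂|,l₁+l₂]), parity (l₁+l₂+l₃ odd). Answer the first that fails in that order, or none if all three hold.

m₁+m₂+m₃ = 3 − 5 + 1 = -1  ✗
triangle: |4−5|=1 ≤ l₃=1 ≤ 4+5=9
parity: l₁+l₂+l₃ = 10 is even

m_sum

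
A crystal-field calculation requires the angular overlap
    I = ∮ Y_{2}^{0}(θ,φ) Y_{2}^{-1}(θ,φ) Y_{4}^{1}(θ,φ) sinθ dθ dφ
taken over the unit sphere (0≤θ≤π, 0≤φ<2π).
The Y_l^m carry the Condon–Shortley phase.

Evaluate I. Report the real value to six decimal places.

Checks pass: Σm=0; 8 even; l₃=4∈[0,4].
(2·2+1)(2·2+1)(2·4+1) = 225
Δ: 0! 4! 4! / 9! → 1/630
sum: t=0:+1/16 = 1/16
3j²(2 2 4; 0 0 0) = Δ·Π!·Σ² = 2/35  (sign +1)
sum: t=0:+1/24 = 1/24
3j²(2 2 4; 0 -1 1) = Δ·Π!·Σ² = 1/21  (sign -1)
combine: 4πI² = 225·2/35·1/21 = 30/49
take √, sign -1: I = -0.22072812

-0.220728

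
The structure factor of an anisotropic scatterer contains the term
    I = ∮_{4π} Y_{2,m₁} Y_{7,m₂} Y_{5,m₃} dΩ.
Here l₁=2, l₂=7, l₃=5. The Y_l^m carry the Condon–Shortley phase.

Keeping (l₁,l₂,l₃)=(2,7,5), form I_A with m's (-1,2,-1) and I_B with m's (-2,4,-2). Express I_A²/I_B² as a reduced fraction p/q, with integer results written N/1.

Same 2,7,5: normalisation and zero-m 3j drop out of the ratio.
A: Δ: 4! 0! 10! / 15! → 1/15015; sum: t=3:−1/103680 = -1/103680; 3j²(2 7 5; -1 2 -1) = Δ·Π!·Σ² = 4/143  (sign -1)
B: Δ: 4! 0! 10! / 15! → 1/15015; sum: t=4:+1/725760 = 1/725760; 3j²(2 7 5; -2 4 -2) = Δ·Π!·Σ² = 2/91  (sign -1)
I_A²/I_B² = (4/143)/(2/91) = 14/11

14/11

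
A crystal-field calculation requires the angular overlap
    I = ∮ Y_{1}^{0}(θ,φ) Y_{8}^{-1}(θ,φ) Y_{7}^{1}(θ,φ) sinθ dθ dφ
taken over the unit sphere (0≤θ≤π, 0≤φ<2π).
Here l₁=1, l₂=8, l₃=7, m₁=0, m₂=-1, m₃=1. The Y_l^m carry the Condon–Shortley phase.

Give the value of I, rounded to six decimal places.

Rules hold: Σm=0, L=16 even, 7≤7≤9.
N = 3·17·15 = 765
Δ = 2!·0!·14!/17! = 1/2040
Racah Σ t=1..1: t=1:−1/25401600 = -1/25401600
⇒ 3j(1 8 7; 0 0 0)² = 8/255, sgn +1
Racah Σ t=1..1: t=1:−1/29030400 = -1/29030400
⇒ 3j(1 8 7; 0 -1 1)² = 21/680, sgn -1
4πI² = N·(3j₀)²·(3jₘ)² = 63/85
I = -1·√(0.741176/4π) = -0.24285994

-0.242860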